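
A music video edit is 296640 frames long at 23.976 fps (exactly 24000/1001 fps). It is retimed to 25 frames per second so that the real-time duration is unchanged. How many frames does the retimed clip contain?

Target frames = source frames × (target rate / source rate) = 296640 × (25)/(24000/1001) = 296640 × 1001/960 = 309309.

309309 frames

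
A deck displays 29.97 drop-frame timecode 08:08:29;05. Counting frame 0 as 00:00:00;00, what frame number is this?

Complete 10-minute blocks: 48, each 17982 frames → 863136.
Remaining 8 whole minutes in the current block: 1800 + 7 × 1798 = 14386 frames.
Within the current minute: 29 × 30 + 5 − 2 = 873 (labels ;00/;01 skipped at this minute). Total = 863136 + 14386 + 873 = 878395.

878395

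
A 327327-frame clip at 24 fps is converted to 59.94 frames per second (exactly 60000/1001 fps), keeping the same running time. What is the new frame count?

817500 frames

Target frames = source frames × (target rate / source rate) = 327327 × (60000/1001)/(24) = 327327 × 2500/1001 = 817500.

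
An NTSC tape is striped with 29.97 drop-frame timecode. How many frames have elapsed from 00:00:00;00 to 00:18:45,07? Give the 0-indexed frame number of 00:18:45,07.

Complete 10-minute blocks: 1, each 17982 frames → 17982.
Remaining 8 whole minutes in the current block: 1800 + 7 × 1798 = 14386 frames.
Within the current minute: 45 × 30 + 7 − 2 = 1355 (labels ;00/;01 skipped at this minute). Total = 17982 + 14386 + 1355 = 33723.

33723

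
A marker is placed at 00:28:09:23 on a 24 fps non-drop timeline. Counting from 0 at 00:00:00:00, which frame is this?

frame 40559

Total seconds to the label: (0 × 3600 + 28 × 60 + 9) = 1689.
Frame index = 1689 × 24 + 23 = 40559.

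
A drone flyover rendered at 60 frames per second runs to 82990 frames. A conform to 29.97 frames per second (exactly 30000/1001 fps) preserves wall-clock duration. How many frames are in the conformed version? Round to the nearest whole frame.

41454 frames

Frames at target rate = 82990 × (30000/1001) / (60) = 41495000/1001 ≈ 41453.546.
Nearest whole frame: 41454.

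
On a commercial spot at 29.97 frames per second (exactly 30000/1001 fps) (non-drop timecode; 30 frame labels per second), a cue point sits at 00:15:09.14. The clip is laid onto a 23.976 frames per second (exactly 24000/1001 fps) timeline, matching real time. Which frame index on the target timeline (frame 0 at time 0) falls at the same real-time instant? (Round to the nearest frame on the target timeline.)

Source frame index: (0×3600 + 15×60 + 9) × 30 + 14 = 27284.
Real time: 27284 / (30000/1001) = 6827821/7500 s.
Target frame: (6827821/7500) × (24000/1001) = 109136/5 ≈ 21827.200 → 21827.

frame 21827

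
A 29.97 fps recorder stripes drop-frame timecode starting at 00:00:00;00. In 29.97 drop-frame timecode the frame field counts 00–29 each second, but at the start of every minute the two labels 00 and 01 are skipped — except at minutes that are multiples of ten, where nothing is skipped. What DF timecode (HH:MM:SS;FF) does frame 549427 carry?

Ten DF minutes hold 17982 frames, so frame 549427 lies in block 30 (frames 539460–557441) with 9967 frames into that block.
The block's first minute is 1800 frames and the rest 1798 each; 9967 frames reaches minute 5, so 30 × 18 + 5 × 2 = 550 labels have been skipped so far.
Adding those back, label number 549427 + 550 = 549977 at 30 labels/s is 18332 s + 17 f = 5 h 5 min 32 s frame 17, i.e. 05:05:32;17.

05:05:32;17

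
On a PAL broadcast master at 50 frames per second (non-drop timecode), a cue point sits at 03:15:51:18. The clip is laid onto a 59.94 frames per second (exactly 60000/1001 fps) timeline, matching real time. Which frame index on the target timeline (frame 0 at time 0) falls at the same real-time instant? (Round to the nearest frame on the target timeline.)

Source frame index: (3×3600 + 15×60 + 51) × 50 + 18 = 587568.
Real time: 587568 / (50) = 293784/25 s.
Target frame: (293784/25) × (60000/1001) = 705081600/1001 ≈ 704377.223 → 704377.

frame 704377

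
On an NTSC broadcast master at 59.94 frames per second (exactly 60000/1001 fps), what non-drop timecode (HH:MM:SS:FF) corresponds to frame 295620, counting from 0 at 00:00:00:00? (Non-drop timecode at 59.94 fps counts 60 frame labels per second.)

295620 ÷ 60 = 4927 full seconds, remainder 0 frames.
4927 s = 1 h 22 min 7 s.
Timecode: 01:22:07:00.

01:22:07:00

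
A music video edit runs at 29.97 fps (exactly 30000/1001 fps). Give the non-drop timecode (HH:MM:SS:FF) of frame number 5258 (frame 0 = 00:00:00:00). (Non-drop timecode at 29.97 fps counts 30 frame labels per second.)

5258 ÷ 30 = 175 full seconds, remainder 8 frames.
175 s = 0 h 2 min 55 s.
Timecode: 00:02:55:08.

00:02:55:08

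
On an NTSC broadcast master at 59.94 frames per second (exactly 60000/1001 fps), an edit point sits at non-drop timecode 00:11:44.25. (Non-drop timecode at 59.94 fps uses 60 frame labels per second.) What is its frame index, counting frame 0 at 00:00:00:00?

Total seconds to the label: (0 × 3600 + 11 × 60 + 44) = 704.
Frame index = 704 × 60 + 25 = 42265.

42265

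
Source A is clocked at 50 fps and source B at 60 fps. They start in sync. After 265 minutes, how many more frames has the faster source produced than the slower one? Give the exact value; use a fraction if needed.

265 min = 15900 s.
A emits 50 × 15900 = 795000 frames; B emits 60 × 15900 = 954000.
Difference = 159000 frames; B is ahead of A.

159000 frames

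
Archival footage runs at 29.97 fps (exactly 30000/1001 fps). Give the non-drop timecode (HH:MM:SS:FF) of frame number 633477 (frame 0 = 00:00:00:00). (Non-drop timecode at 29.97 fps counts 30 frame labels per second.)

633477 ÷ 30 = 21115 full seconds, remainder 27 frames.
21115 s = 5 h 51 min 55 s.
Timecode: 05:51:55:27.

05:51:55:27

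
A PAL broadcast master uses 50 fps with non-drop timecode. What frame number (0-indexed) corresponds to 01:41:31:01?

Total seconds to the label: (1 × 3600 + 41 × 60 + 31) = 6091.
Frame index = 6091 × 50 + 1 = 304551.

frame 304551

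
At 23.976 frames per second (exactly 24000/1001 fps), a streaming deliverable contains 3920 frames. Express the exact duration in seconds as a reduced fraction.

Running time = 3920 ÷ (24000/1001) = 3920 × 1001/24000 = 49049/300 s.

49049/300 seconds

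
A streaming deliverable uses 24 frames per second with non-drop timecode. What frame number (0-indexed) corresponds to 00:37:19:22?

Total seconds to the label: (0 × 3600 + 37 × 60 + 19) = 2239.
Frame index = 2239 × 24 + 22 = 53758.

frame 53758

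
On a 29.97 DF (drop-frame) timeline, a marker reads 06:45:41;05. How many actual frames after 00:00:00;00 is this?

729505

Complete 10-minute blocks: 40, each 17982 frames → 719280.
Remaining 5 whole minutes in the current block: 1800 + 4 × 1798 = 8992 frames.
Within the current minute: 41 × 30 + 5 − 2 = 1233 (labels ;00/;01 skipped at this minute). Total = 719280 + 8992 + 1233 = 729505.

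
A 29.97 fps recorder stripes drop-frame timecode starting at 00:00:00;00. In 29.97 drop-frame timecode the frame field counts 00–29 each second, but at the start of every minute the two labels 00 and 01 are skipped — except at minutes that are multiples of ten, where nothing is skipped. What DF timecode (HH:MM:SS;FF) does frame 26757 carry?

Ten DF minutes hold 17982 frames, so frame 26757 lies in block 1 (frames 17982–35963) with 8775 frames into that block.
The block's first minute is 1800 frames and the rest 1798 each; 8775 frames reaches minute 4, so 1 × 18 + 4 × 2 = 26 labels have been skipped so far.
Adding those back, label number 26757 + 26 = 26783 at 30 labels/s is 892 s + 23 f = 0 h 14 min 52 s frame 23, i.e. 00:14:52;23.

00:14:52;23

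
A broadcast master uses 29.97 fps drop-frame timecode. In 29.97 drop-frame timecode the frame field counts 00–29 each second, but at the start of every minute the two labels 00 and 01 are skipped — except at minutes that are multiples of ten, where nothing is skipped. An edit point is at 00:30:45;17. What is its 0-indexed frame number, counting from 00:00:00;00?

55313

Complete 10-minute blocks: 3, each 17982 frames → 53946.
Remaining 0 whole minutes in the current block: 0 frames.
Within the current minute: 45 × 30 + 17 = 1367. Total = 53946 + 0 + 1367 = 55313.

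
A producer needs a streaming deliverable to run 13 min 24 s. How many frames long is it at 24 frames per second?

19296 frames

13 min 24 s = 804 s.
Frames = 804 × 24 = 19296.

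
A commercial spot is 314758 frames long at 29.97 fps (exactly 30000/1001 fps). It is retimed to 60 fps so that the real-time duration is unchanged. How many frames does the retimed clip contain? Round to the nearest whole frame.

630146 frames

Frames at target rate = 314758 × (60) / (30000/1001) = 157536379/250 ≈ 630145.516.
Nearest whole frame: 630146.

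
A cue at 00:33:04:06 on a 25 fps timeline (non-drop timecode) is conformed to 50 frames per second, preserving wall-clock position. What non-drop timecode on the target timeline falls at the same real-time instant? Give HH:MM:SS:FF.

Source frame index: (0×3600 + 33×60 + 4) × 25 + 6 = 49606.
Real time: 49606 / (25) = 49606/25 s.
Target frame: (49606/25) × (50) = 99212.
At 50 labels/s: frame 99212 → 00:33:04:12.

00:33:04:12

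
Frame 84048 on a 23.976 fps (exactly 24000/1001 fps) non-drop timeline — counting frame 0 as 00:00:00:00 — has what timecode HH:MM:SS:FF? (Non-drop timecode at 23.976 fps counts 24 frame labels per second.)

84048 ÷ 24 = 3502 full seconds, remainder 0 frames.
3502 s = 0 h 58 min 22 s.
Timecode: 00:58:22:00.

00:58:22:00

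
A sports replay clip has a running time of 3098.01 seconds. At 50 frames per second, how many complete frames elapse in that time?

154900 frames

Frames = 3098.01 × 50 = 309801/2 ≈ 154900.5000.
Complete frames: 154900.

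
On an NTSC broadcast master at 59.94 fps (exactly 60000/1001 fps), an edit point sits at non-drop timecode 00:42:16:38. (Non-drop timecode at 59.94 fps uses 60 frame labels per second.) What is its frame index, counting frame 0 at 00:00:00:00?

frame 152198

Total seconds to the label: (0 × 3600 + 42 × 60 + 16) = 2536.
Frame index = 2536 × 60 + 38 = 152198.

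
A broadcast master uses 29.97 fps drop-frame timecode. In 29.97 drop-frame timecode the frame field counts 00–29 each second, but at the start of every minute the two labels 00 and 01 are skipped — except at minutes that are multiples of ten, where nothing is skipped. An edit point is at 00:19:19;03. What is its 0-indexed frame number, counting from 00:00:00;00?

34737

As if non-drop at 30 labels/s: (0 × 3600 + 19 × 60 + 19) × 30 + 3 = 34773.
Minute boundaries passed: 19; those not divisible by 10: 19 − 1 = 18; dropped labels = 2 × 18 = 36.
Actual frame index = 34773 − 36 = 34737.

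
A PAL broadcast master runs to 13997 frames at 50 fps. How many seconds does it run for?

Running time = 13997 / (50) = 279.94 s.

279.94 seconds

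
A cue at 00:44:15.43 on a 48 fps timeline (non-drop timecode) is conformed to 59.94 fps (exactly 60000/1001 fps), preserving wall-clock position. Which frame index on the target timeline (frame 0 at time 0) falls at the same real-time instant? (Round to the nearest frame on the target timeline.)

frame 159195

Source frame index: (0×3600 + 44×60 + 15) × 48 + 43 = 127483.
Real time: 127483 / (48) = 127483/48 s.
Target frame: (127483/48) × (60000/1001) = 159353750/1001 ≈ 159194.555 → 159195.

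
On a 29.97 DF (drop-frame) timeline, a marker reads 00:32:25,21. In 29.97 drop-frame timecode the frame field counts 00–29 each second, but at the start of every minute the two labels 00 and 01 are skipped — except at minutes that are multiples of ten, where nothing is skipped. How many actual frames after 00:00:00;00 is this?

58313

As if non-drop at 30 labels/s: (0 × 3600 + 32 × 60 + 25) × 30 + 21 = 58371.
Minute boundaries passed: 32; those not divisible by 10: 32 − 3 = 29; dropped labels = 2 × 29 = 58.
Actual frame index = 58371 − 58 = 58313.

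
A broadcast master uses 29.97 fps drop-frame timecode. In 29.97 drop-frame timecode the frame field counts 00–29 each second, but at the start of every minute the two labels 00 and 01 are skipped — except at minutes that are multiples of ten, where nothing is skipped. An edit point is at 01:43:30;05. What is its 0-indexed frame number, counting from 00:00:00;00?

As if non-drop at 30 labels/s: (1 × 3600 + 43 × 60 + 30) × 30 + 5 = 186305.
Minute boundaries passed: 103; those not divisible by 10: 103 − 10 = 93; dropped labels = 2 × 93 = 186.
Actual frame index = 186305 − 186 = 186119.

186119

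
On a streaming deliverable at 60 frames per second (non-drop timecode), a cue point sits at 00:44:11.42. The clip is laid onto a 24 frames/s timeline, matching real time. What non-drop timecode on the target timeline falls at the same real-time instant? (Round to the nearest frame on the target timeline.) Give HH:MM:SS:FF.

00:44:11:17

Source frame index: (0×3600 + 44×60 + 11) × 60 + 42 = 159102.
Real time: 159102 / (60) = 26517/10 s.
Target frame: (26517/10) × (24) = 318204/5 ≈ 63640.800 → 63641.
At 24 labels/s: frame 63641 → 00:44:11:17.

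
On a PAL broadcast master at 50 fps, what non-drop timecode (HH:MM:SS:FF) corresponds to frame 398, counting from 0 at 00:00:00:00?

00:00:07:48

398 ÷ 50 = 7 full seconds, remainder 48 frames.
7 s = 0 h 0 min 7 s.
Timecode: 00:00:07:48.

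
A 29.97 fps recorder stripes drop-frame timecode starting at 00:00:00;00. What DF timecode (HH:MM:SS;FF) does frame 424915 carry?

Each 10-minute DF block holds 10 × 60 × 30 − 9 × 2 = 17982 frames. 424915 ÷ 17982 → 23 full blocks, remainder 11329.
Within the partial block the first minute is 1800 frames and each further minute 1798, so 6 further minute boundaries passed. Total skipped labels = 18 × 23 + 2 × 6 = 426.
Non-drop label index = 424915 + 426 = 425341; at 30 labels/s that is 03:56:18:01, i.e. DF 03:56:18;01.

03:56:18;01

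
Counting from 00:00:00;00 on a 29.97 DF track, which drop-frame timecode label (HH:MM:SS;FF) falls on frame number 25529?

Each 10-minute DF block holds 10 × 60 × 30 − 9 × 2 = 17982 frames. 25529 ÷ 17982 → 1 full block, remainder 7547.
Within the partial block the first minute is 1800 frames and each further minute 1798, so 4 further minute boundaries passed. Total skipped labels = 18 × 1 + 2 × 4 = 26.
Non-drop label index = 25529 + 26 = 25555; at 30 labels/s that is 00:14:11:25, i.e. DF 00:14:11;25.

00:14:11;25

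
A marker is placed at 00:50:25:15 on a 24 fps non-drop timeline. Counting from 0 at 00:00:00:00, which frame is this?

Total seconds to the label: (0 × 3600 + 50 × 60 + 25) = 3025.
Frame index = 3025 × 24 + 15 = 72615.

72615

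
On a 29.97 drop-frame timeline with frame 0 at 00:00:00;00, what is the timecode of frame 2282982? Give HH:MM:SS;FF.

21:09:35;18

Each 10-minute DF block holds 10 × 60 × 30 − 9 × 2 = 17982 frames. 2282982 ÷ 17982 → 126 full blocks, remainder 17250.
Within the partial block the first minute is 1800 frames and each further minute 1798, so 9 further minute boundaries passed. Total skipped labels = 18 × 126 + 2 × 9 = 2286.
Non-drop label index = 2282982 + 2286 = 2285268; at 30 labels/s that is 21:09:35:18, i.e. DF 21:09:35;18.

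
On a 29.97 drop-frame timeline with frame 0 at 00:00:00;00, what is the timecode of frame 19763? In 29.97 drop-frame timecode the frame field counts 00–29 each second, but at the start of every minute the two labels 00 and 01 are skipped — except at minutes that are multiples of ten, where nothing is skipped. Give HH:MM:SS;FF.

00:10:59;11

Each 10-minute DF block holds 10 × 60 × 30 − 9 × 2 = 17982 frames. 19763 ÷ 17982 → 1 full block, remainder 1781.
Within the partial block the first minute is 1800 frames and each further minute 1798, so 0 further minute boundaries passed. Total skipped labels = 18 × 1 + 2 × 0 = 18.
Non-drop label index = 19763 + 18 = 19781; at 30 labels/s that is 00:10:59:11, i.e. DF 00:10:59;11.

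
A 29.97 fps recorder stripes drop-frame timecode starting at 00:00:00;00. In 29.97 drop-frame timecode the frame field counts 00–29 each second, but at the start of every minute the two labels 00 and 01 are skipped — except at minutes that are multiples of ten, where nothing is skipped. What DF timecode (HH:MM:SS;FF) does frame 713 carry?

Ten DF minutes hold 17982 frames, so frame 713 lies in block 0 (frames 0–17981) with 713 frames into that block.
The block's first minute is 1800 frames and the rest 1798 each; 713 frames reaches minute 0, so 0 × 18 + 0 × 2 = 0 labels have been skipped so far.
Adding those back, label number 713 + 0 = 713 at 30 labels/s is 23 s + 23 f = 0 h 0 min 23 s frame 23, i.e. 00:00:23;23.

00:00:23;23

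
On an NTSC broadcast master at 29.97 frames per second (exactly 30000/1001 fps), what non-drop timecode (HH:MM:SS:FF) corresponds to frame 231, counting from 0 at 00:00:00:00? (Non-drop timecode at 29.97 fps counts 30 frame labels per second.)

00:00:07:21

231 ÷ 30 = 7 full seconds, remainder 21 frames.
7 s = 0 h 0 min 7 s.
Timecode: 00:00:07:21.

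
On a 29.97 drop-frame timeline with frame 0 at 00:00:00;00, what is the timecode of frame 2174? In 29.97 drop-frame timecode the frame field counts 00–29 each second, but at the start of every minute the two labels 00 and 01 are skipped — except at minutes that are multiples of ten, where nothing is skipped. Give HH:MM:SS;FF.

00:01:12;16

Each 10-minute DF block holds 10 × 60 × 30 − 9 × 2 = 17982 frames. 2174 ÷ 17982 → 0 full blocks, remainder 2174.
Within the partial block the first minute is 1800 frames and each further minute 1798, so 1 further minute boundary passed. Total skipped labels = 18 × 0 + 2 × 1 = 2.
Non-drop label index = 2174 + 2 = 2176; at 30 labels/s that is 00:01:12:16, i.e. DF 00:01:12;16.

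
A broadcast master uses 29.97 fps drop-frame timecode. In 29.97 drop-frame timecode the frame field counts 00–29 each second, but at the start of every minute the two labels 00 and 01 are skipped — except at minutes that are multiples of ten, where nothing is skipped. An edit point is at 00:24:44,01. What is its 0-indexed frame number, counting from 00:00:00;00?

44477

As if non-drop at 30 labels/s: (0 × 3600 + 24 × 60 + 44) × 30 + 1 = 44521.
Minute boundaries passed: 24; those not divisible by 10: 24 − 2 = 22; dropped labels = 2 × 22 = 44.
Actual frame index = 44521 − 44 = 44477.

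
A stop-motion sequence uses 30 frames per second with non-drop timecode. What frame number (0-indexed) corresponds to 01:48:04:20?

194540

Total seconds to the label: (1 × 3600 + 48 × 60 + 4) = 6484.
Frame index = 6484 × 30 + 20 = 194540.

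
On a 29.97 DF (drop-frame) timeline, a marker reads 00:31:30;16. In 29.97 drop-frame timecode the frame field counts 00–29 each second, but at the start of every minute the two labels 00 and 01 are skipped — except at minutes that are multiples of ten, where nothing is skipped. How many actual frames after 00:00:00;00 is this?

As if non-drop at 30 labels/s: (0 × 3600 + 31 × 60 + 30) × 30 + 16 = 56716.
Minute boundaries passed: 31; those not divisible by 10: 31 − 3 = 28; dropped labels = 2 × 28 = 56.
Actual frame index = 56716 − 56 = 56660.

56660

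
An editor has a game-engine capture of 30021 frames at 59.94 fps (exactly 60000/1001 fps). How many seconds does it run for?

500.85035 seconds

Running time = 30021 / (60000/1001) = 500.85035 s.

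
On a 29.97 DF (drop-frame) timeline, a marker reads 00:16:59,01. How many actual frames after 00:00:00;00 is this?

Complete 10-minute blocks: 1, each 17982 frames → 17982.
Remaining 6 whole minutes in the current block: 1800 + 5 × 1798 = 10790 frames.
Within the current minute: 59 × 30 + 1 − 2 = 1769 (labels ;00/;01 skipped at this minute). Total = 17982 + 10790 + 1769 = 30541.

30541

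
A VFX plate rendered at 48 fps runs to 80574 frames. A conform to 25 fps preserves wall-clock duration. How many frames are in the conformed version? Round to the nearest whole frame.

41966 frames

Frames at target rate = 80574 × (25) / (48) = 335725/8 ≈ 41965.625.
Nearest whole frame: 41966.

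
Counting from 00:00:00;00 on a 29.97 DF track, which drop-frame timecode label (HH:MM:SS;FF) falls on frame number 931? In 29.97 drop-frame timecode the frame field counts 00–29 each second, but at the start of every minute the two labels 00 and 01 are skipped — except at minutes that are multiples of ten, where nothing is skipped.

00:00:31;01

Each 10-minute DF block holds 10 × 60 × 30 − 9 × 2 = 17982 frames. 931 ÷ 17982 → 0 full blocks, remainder 931.
Within the partial block the first minute is 1800 frames and each further minute 1798, so 0 further minute boundaries passed. Total skipped labels = 18 × 0 + 2 × 0 = 0.
Non-drop label index = 931 + 0 = 931; at 30 labels/s that is 00:00:31:01, i.e. DF 00:00:31;01.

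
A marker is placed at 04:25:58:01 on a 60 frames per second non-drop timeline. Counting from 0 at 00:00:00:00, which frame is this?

957481

Total seconds to the label: (4 × 3600 + 25 × 60 + 58) = 15958.
Frame index = 15958 × 60 + 1 = 957481.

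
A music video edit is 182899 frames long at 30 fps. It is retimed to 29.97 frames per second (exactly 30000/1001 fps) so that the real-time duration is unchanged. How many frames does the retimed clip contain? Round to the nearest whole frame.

182716 frames

Frames at target rate = 182899 × (30000/1001) / (30) = 182899000/1001 ≈ 182716.284.
Nearest whole frame: 182716.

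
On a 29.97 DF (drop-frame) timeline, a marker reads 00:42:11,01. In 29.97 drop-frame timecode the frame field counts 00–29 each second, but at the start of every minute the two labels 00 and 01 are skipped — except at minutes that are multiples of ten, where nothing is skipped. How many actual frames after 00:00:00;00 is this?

75855

As if non-drop at 30 labels/s: (0 × 3600 + 42 × 60 + 11) × 30 + 1 = 75931.
Minute boundaries passed: 42; those not divisible by 10: 42 − 4 = 38; dropped labels = 2 × 38 = 76.
Actual frame index = 75931 − 76 = 75855.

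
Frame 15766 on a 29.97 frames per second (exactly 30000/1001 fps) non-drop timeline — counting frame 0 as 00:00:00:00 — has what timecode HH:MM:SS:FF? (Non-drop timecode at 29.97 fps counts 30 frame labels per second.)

00:08:45:16

15766 ÷ 30 = 525 full seconds, remainder 16 frames.
525 s = 0 h 8 min 45 s.
Timecode: 00:08:45:16.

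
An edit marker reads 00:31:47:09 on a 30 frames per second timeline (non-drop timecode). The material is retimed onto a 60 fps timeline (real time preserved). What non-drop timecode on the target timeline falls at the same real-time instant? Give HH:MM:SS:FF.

00:31:47:18

Source frame index: (0×3600 + 31×60 + 47) × 30 + 9 = 57219.
Real time: 57219 / (30) = 19073/10 s.
Target frame: (19073/10) × (60) = 114438.
At 60 labels/s: frame 114438 → 00:31:47:18.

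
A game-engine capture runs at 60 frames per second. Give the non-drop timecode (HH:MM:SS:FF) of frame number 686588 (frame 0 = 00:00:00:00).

686588 ÷ 60 = 11443 full seconds, remainder 8 frames.
11443 s = 3 h 10 min 43 s.
Timecode: 03:10:43:08.

03:10:43:08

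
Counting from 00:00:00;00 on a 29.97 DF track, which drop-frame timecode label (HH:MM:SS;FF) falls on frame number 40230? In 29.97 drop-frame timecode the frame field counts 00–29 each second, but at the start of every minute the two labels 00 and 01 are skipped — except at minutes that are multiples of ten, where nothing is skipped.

Ten DF minutes hold 17982 frames, so frame 40230 lies in block 2 (frames 35964–53945) with 4266 frames into that block.
The block's first minute is 1800 frames and the rest 1798 each; 4266 frames reaches minute 2, so 2 × 18 + 2 × 2 = 40 labels have been skipped so far.
Adding those back, label number 40230 + 40 = 40270 at 30 labels/s is 1342 s + 10 f = 0 h 22 min 22 s frame 10, i.e. 00:22:22;10.

00:22:22;10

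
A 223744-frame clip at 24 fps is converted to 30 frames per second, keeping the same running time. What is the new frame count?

279680 frames

Target frames = source frames × (target rate / source rate) = 223744 × (30)/(24) = 223744 × 5/4 = 279680.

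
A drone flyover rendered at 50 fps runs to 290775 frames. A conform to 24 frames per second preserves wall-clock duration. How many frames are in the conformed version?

139572 frames

Target frames = source frames × (target rate / source rate) = 290775 × (24)/(50) = 290775 × 12/25 = 139572.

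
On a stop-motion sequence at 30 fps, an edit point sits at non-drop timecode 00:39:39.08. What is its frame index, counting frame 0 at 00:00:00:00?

Total seconds to the label: (0 × 3600 + 39 × 60 + 39) = 2379.
Frame index = 2379 × 30 + 8 = 71378.

frame 71378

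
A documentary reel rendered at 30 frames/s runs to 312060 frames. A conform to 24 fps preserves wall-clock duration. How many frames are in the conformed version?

249648 frames

Target frames = source frames × (target rate / source rate) = 312060 × (24)/(30) = 312060 × 4/5 = 249648.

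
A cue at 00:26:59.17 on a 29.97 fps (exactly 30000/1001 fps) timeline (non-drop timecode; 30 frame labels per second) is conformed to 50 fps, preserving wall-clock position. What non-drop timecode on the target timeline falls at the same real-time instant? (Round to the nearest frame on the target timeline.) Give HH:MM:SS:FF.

00:27:01:09

Source frame index: (0×3600 + 26×60 + 59) × 30 + 17 = 48587.
Real time: 48587 / (30000/1001) = 48635587/30000 s.
Target frame: (48635587/30000) × (50) = 48635587/600 ≈ 81059.312 → 81059.
At 50 labels/s: frame 81059 → 00:27:01:09.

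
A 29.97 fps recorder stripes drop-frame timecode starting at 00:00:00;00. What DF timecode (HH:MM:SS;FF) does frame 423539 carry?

Ten DF minutes hold 17982 frames, so frame 423539 lies in block 23 (frames 413586–431567) with 9953 frames into that block.
The block's first minute is 1800 frames and the rest 1798 each; 9953 frames reaches minute 5, so 23 × 18 + 5 × 2 = 424 labels have been skipped so far.
Adding those back, label number 423539 + 424 = 423963 at 30 labels/s is 14132 s + 3 f = 3 h 55 min 32 s frame 3, i.e. 03:55:32;03.

03:55:32;03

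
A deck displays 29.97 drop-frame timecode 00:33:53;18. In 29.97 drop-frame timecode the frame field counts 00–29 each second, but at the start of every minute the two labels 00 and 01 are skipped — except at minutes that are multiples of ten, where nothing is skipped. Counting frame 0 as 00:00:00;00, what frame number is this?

60948

Complete 10-minute blocks: 3, each 17982 frames → 53946.
Remaining 3 whole minutes in the current block: 1800 + 2 × 1798 = 5396 frames.
Within the current minute: 53 × 30 + 18 − 2 = 1606 (labels ;00/;01 skipped at this minute). Total = 53946 + 5396 + 1606 = 60948.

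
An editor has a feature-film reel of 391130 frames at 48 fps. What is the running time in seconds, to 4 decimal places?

Running time = 391130 × 1/48 = 195565/24 s ≈ 8148.5417 s.

8148.5417 seconds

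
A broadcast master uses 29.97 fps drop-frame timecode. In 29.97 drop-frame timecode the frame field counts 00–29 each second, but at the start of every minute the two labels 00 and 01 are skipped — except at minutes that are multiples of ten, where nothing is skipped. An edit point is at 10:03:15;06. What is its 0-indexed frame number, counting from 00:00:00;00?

As if non-drop at 30 labels/s: (10 × 3600 + 3 × 60 + 15) × 30 + 6 = 1085856.
Minute boundaries passed: 603; those not divisible by 10: 603 − 60 = 543; dropped labels = 2 × 543 = 1086.
Actual frame index = 1085856 − 1086 = 1084770.

1084770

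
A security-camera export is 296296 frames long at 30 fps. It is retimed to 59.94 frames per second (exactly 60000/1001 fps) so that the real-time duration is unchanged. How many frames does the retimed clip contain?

592000 frames

Target frames = source frames × (target rate / source rate) = 296296 × (60000/1001)/(30) = 296296 × 2000/1001 = 592000.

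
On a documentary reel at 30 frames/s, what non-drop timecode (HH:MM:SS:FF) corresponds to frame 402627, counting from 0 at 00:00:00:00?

03:43:40:27

402627 ÷ 30 = 13420 full seconds, remainder 27 frames.
13420 s = 3 h 43 min 40 s.
Timecode: 03:43:40:27.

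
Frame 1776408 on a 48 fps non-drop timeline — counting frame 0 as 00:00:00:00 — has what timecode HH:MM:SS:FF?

1776408 ÷ 48 = 37008 full seconds, remainder 24 frames.
37008 s = 10 h 16 min 48 s.
Timecode: 10:16:48:24.

10:16:48:24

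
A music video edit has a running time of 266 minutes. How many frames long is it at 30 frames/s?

266 min = 15960 s.
Frames = 15960 × 30 = 478800.

478800 frames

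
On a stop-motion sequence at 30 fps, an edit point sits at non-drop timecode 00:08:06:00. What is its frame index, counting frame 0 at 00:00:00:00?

Total seconds to the label: (0 × 3600 + 8 × 60 + 6) = 486.
Frame index = 486 × 30 + 0 = 14580.

14580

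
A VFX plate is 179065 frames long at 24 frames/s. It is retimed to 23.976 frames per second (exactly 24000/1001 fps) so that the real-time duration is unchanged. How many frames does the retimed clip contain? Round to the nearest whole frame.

178886 frames

Frames at target rate = 179065 × (24000/1001) / (24) = 179065000/1001 ≈ 178886.114.
Nearest whole frame: 178886.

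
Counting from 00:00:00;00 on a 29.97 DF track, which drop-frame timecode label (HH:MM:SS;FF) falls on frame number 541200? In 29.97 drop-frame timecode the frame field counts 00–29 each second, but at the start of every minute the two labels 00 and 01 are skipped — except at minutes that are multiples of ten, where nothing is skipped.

Ten DF minutes hold 17982 frames, so frame 541200 lies in block 30 (frames 539460–557441) with 1740 frames into that block.
The block's first minute is 1800 frames and the rest 1798 each; 1740 frames reaches minute 0, so 30 × 18 + 0 × 2 = 540 labels have been skipped so far.
Adding those back, label number 541200 + 540 = 541740 at 30 labels/s is 18058 s + 0 f = 5 h 0 min 58 s frame 0, i.e. 05:00:58;00.

05:00:58;00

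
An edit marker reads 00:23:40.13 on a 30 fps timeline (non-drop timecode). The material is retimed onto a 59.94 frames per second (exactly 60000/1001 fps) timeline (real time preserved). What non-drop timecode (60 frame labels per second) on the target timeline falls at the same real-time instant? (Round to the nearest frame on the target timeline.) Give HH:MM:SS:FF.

00:23:39:01

Source frame index: (0×3600 + 23×60 + 40) × 30 + 13 = 42613.
Real time: 42613 / (30) = 42613/30 s.
Target frame: (42613/30) × (60000/1001) = 85226000/1001 ≈ 85140.859 → 85141.
At 60 labels/s: frame 85141 → 00:23:39:01.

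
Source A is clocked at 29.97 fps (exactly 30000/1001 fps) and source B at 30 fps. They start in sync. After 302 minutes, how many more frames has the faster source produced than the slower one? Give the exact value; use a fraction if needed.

543600/1001 frames

302 min = 18120 s.
A emits 30000/1001 × 18120 = 543600000/1001 frames; B emits 30 × 18120 = 543600.
Difference = 543600/1001 frames (≈ 543.0569); B is ahead of A.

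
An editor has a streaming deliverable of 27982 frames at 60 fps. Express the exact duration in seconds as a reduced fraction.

Running time = 27982 ÷ (60) = 27982 × 1/60 = 13991/30 s.

13991/30 seconds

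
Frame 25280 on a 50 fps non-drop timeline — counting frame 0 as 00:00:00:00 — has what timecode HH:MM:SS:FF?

00:08:25:30

25280 ÷ 50 = 505 full seconds, remainder 30 frames.
505 s = 0 h 8 min 25 s.
Timecode: 00:08:25:30.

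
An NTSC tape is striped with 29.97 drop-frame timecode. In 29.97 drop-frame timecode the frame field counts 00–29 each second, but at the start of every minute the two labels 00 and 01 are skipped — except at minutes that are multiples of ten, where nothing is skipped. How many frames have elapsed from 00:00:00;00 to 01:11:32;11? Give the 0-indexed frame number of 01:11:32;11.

Complete 10-minute blocks: 7, each 17982 frames → 125874.
Remaining 1 whole minute in the current block: 1800 + 0 × 1798 = 1800 frames.
Within the current minute: 32 × 30 + 11 − 2 = 969 (labels ;00/;01 skipped at this minute). Total = 125874 + 1800 + 969 = 128643.

128643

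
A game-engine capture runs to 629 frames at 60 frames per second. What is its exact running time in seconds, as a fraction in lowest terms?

Running time = 629 ÷ (60) = 629 × 1/60 = 629/60 s.

629/60 seconds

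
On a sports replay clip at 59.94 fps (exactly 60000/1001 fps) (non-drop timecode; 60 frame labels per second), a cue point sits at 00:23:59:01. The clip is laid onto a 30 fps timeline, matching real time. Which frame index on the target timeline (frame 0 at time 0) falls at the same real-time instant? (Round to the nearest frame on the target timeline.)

frame 43214

Source frame index: (0×3600 + 23×60 + 59) × 60 + 1 = 86341.
Real time: 86341 / (60000/1001) = 86427341/60000 s.
Target frame: (86427341/60000) × (30) = 86427341/2000 ≈ 43213.671 → 43214.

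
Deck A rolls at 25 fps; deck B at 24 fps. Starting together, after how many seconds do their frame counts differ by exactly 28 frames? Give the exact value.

28 seconds

The gap grows by |24 − 25| = 1 frame per second.
Time for a 28-frame gap: 28 ÷ (1) = 28 s.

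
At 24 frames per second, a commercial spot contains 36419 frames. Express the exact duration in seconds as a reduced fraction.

Running time = 36419 ÷ (24) = 36419 × 1/24 = 36419/24 s.

36419/24 seconds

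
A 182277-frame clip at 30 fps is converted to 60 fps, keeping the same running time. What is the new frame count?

364554 frames

Target frames = source frames × (target rate / source rate) = 182277 × (60)/(30) = 182277 × 2 = 364554.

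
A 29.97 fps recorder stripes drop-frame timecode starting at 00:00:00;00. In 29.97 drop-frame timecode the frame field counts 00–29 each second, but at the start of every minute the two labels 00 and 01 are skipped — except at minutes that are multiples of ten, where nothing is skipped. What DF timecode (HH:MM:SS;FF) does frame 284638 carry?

Ten DF minutes hold 17982 frames, so frame 284638 lies in block 15 (frames 269730–287711) with 14908 frames into that block.
The block's first minute is 1800 frames and the rest 1798 each; 14908 frames reaches minute 8, so 15 × 18 + 8 × 2 = 286 labels have been skipped so far.
Adding those back, label number 284638 + 286 = 284924 at 30 labels/s is 9497 s + 14 f = 2 h 38 min 17 s frame 14, i.e. 02:38:17;14.

02:38:17;14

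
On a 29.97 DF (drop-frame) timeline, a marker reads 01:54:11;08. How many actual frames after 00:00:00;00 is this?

As if non-drop at 30 labels/s: (1 × 3600 + 54 × 60 + 11) × 30 + 8 = 205538.
Minute boundaries passed: 114; those not divisible by 10: 114 − 11 = 103; dropped labels = 2 × 103 = 206.
Actual frame index = 205538 − 206 = 205332.

205332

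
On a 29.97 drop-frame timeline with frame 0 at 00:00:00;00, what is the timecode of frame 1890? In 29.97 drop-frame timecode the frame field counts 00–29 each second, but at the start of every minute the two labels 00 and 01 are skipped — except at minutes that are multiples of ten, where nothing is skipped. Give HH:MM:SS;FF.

00:01:03;02

Ten DF minutes hold 17982 frames, so frame 1890 lies in block 0 (frames 0–17981) with 1890 frames into that block.
The block's first minute is 1800 frames and the rest 1798 each; 1890 frames reaches minute 1, so 0 × 18 + 1 × 2 = 2 labels have been skipped so far.
Adding those back, label number 1890 + 2 = 1892 at 30 labels/s is 63 s + 2 f = 0 h 1 min 3 s frame 2, i.e. 00:01:03;02.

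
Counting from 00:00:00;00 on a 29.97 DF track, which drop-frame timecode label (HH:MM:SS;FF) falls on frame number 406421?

Each 10-minute DF block holds 10 × 60 × 30 − 9 × 2 = 17982 frames. 406421 ÷ 17982 → 22 full blocks, remainder 10817.
Within the partial block the first minute is 1800 frames and each further minute 1798, so 6 further minute boundaries passed. Total skipped labels = 18 × 22 + 2 × 6 = 408.
Non-drop label index = 406421 + 408 = 406829; at 30 labels/s that is 03:46:00:29, i.e. DF 03:46:00;29.

03:46:00;29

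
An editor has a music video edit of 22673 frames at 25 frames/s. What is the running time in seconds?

Running time = 22673 / (25) = 906.92 s.

906.92 seconds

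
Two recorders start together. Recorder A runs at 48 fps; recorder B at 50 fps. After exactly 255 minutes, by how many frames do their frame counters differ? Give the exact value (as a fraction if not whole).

255 min = 15300 s.
A emits 48 × 15300 = 734400 frames; B emits 50 × 15300 = 765000.
Difference = 30600 frames; B is ahead of A.

30600 frames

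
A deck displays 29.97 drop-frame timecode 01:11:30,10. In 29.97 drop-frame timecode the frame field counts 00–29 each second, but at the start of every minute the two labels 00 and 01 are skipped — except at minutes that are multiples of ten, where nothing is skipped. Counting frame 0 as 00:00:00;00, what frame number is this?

128582

Complete 10-minute blocks: 7, each 17982 frames → 125874.
Remaining 1 whole minute in the current block: 1800 + 0 × 1798 = 1800 frames.
Within the current minute: 30 × 30 + 10 − 2 = 908 (labels ;00/;01 skipped at this minute). Total = 125874 + 1800 + 908 = 128582.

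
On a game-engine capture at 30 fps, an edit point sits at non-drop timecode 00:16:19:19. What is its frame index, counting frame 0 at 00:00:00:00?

Total seconds to the label: (0 × 3600 + 16 × 60 + 19) = 979.
Frame index = 979 × 30 + 19 = 29389.

29389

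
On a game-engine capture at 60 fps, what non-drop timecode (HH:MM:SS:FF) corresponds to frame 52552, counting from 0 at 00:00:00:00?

00:14:35:52

52552 ÷ 60 = 875 full seconds, remainder 52 frames.
875 s = 0 h 14 min 35 s.
Timecode: 00:14:35:52.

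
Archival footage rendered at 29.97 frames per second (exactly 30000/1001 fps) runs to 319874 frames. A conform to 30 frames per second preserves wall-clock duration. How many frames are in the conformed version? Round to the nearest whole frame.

320194 frames

Frames at target rate = 319874 × (30) / (30000/1001) = 160096937/500 ≈ 320193.874.
Nearest whole frame: 320194.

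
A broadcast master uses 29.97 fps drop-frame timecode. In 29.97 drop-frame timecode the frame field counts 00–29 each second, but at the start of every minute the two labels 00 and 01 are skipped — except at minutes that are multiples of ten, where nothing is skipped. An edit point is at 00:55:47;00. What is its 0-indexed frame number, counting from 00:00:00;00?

As if non-drop at 30 labels/s: (0 × 3600 + 55 × 60 + 47) × 30 + 0 = 100410.
Minute boundaries passed: 55; those not divisible by 10: 55 − 5 = 50; dropped labels = 2 × 50 = 100.
Actual frame index = 100410 − 100 = 100310.

100310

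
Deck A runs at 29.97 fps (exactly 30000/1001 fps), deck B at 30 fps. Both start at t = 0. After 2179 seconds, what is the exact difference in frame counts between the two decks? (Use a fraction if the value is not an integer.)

A emits 30000/1001 × 2179 = 65370000/1001 frames; B emits 30 × 2179 = 65370.
Difference = 65370/1001 frames (≈ 65.3047); B is ahead of A.

65370/1001 frames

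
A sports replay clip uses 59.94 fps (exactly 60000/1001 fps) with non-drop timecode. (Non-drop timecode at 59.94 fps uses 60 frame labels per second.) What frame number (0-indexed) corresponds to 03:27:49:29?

748169

Total seconds to the label: (3 × 3600 + 27 × 60 + 49) = 12469.
Frame index = 12469 × 60 + 29 = 748169.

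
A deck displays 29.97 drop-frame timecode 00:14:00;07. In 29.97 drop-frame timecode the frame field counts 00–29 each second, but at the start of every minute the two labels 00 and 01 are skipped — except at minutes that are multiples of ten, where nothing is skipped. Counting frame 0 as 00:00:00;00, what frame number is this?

Complete 10-minute blocks: 1, each 17982 frames → 17982.
Remaining 4 whole minutes in the current block: 1800 + 3 × 1798 = 7194 frames.
Within the current minute: 0 × 30 + 7 − 2 = 5 (labels ;00/;01 skipped at this minute). Total = 17982 + 7194 + 5 = 25181.

25181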